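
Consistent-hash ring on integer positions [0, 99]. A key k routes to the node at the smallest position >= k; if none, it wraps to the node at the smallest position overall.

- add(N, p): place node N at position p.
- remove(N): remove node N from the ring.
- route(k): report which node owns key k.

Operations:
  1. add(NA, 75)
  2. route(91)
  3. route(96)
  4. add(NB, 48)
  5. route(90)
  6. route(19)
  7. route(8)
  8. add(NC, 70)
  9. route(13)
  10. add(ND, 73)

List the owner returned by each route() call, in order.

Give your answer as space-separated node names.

Answer: NA NA NB NB NB NB

Derivation:
Op 1: add NA@75 -> ring=[75:NA]
Op 2: route key 91: none >= 91, wrap to smallest pos 75 -> NA
Op 3: route key 96: none >= 96, wrap to smallest pos 75 -> NA
Op 4: add NB@48 -> ring=[48:NB,75:NA]
Op 5: route key 90: none >= 90, wrap to smallest pos 48 -> NB
Op 6: route key 19: smallest pos >= 19 is 48 -> NB
Op 7: route key 8: smallest pos >= 8 is 48 -> NB
Op 8: add NC@70 -> ring=[48:NB,70:NC,75:NA]
Op 9: route key 13: smallest pos >= 13 is 48 -> NB
Op 10: add ND@73 -> ring=[48:NB,70:NC,73:ND,75:NA]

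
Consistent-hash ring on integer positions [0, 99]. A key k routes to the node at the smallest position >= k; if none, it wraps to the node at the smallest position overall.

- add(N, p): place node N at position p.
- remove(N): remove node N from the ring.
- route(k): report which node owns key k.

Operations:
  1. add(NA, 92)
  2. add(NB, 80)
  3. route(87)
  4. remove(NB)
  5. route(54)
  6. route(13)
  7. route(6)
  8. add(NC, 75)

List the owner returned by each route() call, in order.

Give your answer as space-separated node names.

Op 1: add NA@92 -> ring=[92:NA]
Op 2: add NB@80 -> ring=[80:NB,92:NA]
Op 3: route key 87: smallest pos >= 87 is 92 -> NA
Op 4: remove NB -> ring=[92:NA]
Op 5: route key 54: smallest pos >= 54 is 92 -> NA
Op 6: route key 13: smallest pos >= 13 is 92 -> NA
Op 7: route key 6: smallest pos >= 6 is 92 -> NA
Op 8: add NC@75 -> ring=[75:NC,92:NA]

Answer: NA NA NA NA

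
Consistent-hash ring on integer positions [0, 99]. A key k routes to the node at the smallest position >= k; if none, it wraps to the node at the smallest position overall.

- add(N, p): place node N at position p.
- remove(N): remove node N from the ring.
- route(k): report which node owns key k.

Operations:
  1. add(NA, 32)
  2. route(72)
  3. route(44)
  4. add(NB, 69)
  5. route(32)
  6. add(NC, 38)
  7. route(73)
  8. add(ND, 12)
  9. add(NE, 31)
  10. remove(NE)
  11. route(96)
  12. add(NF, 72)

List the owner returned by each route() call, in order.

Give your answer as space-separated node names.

Answer: NA NA NA NA ND

Derivation:
Op 1: add NA@32 -> ring=[32:NA]
Op 2: route key 72: none >= 72, wrap to smallest pos 32 -> NA
Op 3: route key 44: none >= 44, wrap to smallest pos 32 -> NA
Op 4: add NB@69 -> ring=[32:NA,69:NB]
Op 5: route key 32: smallest pos >= 32 is 32 -> NA
Op 6: add NC@38 -> ring=[32:NA,38:NC,69:NB]
Op 7: route key 73: none >= 73, wrap to smallest pos 32 -> NA
Op 8: add ND@12 -> ring=[12:ND,32:NA,38:NC,69:NB]
Op 9: add NE@31 -> ring=[12:ND,31:NE,32:NA,38:NC,69:NB]
Op 10: remove NE -> ring=[12:ND,32:NA,38:NC,69:NB]
Op 11: route key 96: none >= 96, wrap to smallest pos 12 -> ND
Op 12: add NF@72 -> ring=[12:ND,32:NA,38:NC,69:NB,72:NF]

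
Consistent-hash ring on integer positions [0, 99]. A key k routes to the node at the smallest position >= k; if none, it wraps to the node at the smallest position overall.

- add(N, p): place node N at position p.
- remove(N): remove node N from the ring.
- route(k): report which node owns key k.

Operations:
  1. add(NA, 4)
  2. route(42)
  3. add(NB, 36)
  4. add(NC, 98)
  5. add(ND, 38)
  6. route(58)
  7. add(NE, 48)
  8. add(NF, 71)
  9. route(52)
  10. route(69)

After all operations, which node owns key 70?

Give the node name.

Op 1: add NA@4 -> ring=[4:NA]
Op 2: route key 42: none >= 42, wrap to smallest pos 4 -> NA
Op 3: add NB@36 -> ring=[4:NA,36:NB]
Op 4: add NC@98 -> ring=[4:NA,36:NB,98:NC]
Op 5: add ND@38 -> ring=[4:NA,36:NB,38:ND,98:NC]
Op 6: route key 58: smallest pos >= 58 is 98 -> NC
Op 7: add NE@48 -> ring=[4:NA,36:NB,38:ND,48:NE,98:NC]
Op 8: add NF@71 -> ring=[4:NA,36:NB,38:ND,48:NE,71:NF,98:NC]
Op 9: route key 52: smallest pos >= 52 is 71 -> NF
Op 10: route key 69: smallest pos >= 69 is 71 -> NF
Final route key 70: smallest pos >= 70 is 71 -> NF

Answer: NF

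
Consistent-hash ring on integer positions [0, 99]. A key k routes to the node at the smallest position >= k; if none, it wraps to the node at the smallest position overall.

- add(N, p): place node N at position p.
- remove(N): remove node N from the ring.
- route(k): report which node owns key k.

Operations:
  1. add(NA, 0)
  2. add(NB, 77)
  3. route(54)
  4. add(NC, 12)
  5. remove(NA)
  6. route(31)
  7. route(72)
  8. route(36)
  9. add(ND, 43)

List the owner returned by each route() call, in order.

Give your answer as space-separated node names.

Answer: NB NB NB NB

Derivation:
Op 1: add NA@0 -> ring=[0:NA]
Op 2: add NB@77 -> ring=[0:NA,77:NB]
Op 3: route key 54: smallest pos >= 54 is 77 -> NB
Op 4: add NC@12 -> ring=[0:NA,12:NC,77:NB]
Op 5: remove NA -> ring=[12:NC,77:NB]
Op 6: route key 31: smallest pos >= 31 is 77 -> NB
Op 7: route key 72: smallest pos >= 72 is 77 -> NB
Op 8: route key 36: smallest pos >= 36 is 77 -> NB
Op 9: add ND@43 -> ring=[12:NC,43:ND,77:NB]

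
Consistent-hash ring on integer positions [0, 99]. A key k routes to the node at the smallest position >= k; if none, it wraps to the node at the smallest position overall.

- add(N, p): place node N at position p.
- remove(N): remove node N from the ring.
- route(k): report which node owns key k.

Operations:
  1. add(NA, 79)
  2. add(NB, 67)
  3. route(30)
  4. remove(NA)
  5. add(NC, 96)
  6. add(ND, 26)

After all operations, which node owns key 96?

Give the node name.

Op 1: add NA@79 -> ring=[79:NA]
Op 2: add NB@67 -> ring=[67:NB,79:NA]
Op 3: route key 30: smallest pos >= 30 is 67 -> NB
Op 4: remove NA -> ring=[67:NB]
Op 5: add NC@96 -> ring=[67:NB,96:NC]
Op 6: add ND@26 -> ring=[26:ND,67:NB,96:NC]
Final route key 96: smallest pos >= 96 is 96 -> NC

Answer: NC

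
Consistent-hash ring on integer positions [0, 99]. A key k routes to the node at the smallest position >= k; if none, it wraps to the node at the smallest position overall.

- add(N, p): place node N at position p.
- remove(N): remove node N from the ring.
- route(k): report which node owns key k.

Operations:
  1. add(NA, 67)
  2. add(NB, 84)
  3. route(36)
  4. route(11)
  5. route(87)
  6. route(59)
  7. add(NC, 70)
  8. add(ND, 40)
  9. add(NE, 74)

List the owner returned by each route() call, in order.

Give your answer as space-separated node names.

Op 1: add NA@67 -> ring=[67:NA]
Op 2: add NB@84 -> ring=[67:NA,84:NB]
Op 3: route key 36: smallest pos >= 36 is 67 -> NA
Op 4: route key 11: smallest pos >= 11 is 67 -> NA
Op 5: route key 87: none >= 87, wrap to smallest pos 67 -> NA
Op 6: route key 59: smallest pos >= 59 is 67 -> NA
Op 7: add NC@70 -> ring=[67:NA,70:NC,84:NB]
Op 8: add ND@40 -> ring=[40:ND,67:NA,70:NC,84:NB]
Op 9: add NE@74 -> ring=[40:ND,67:NA,70:NC,74:NE,84:NB]

Answer: NA NA NA NA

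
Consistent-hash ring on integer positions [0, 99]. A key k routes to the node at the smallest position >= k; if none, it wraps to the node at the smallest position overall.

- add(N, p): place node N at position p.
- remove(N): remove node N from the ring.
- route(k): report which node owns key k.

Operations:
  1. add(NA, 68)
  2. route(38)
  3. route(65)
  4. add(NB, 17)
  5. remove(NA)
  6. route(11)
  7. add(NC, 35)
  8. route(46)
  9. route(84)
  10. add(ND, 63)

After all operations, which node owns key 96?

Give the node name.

Op 1: add NA@68 -> ring=[68:NA]
Op 2: route key 38: smallest pos >= 38 is 68 -> NA
Op 3: route key 65: smallest pos >= 65 is 68 -> NA
Op 4: add NB@17 -> ring=[17:NB,68:NA]
Op 5: remove NA -> ring=[17:NB]
Op 6: route key 11: smallest pos >= 11 is 17 -> NB
Op 7: add NC@35 -> ring=[17:NB,35:NC]
Op 8: route key 46: none >= 46, wrap to smallest pos 17 -> NB
Op 9: route key 84: none >= 84, wrap to smallest pos 17 -> NB
Op 10: add ND@63 -> ring=[17:NB,35:NC,63:ND]
Final route key 96: none >= 96, wrap to smallest pos 17 -> NB

Answer: NB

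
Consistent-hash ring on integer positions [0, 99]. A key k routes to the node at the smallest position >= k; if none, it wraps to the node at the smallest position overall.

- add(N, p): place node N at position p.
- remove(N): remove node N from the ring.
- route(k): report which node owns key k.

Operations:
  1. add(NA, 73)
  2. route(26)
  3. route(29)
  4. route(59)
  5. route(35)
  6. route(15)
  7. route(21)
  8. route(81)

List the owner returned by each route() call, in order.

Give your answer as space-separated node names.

Answer: NA NA NA NA NA NA NA

Derivation:
Op 1: add NA@73 -> ring=[73:NA]
Op 2: route key 26: smallest pos >= 26 is 73 -> NA
Op 3: route key 29: smallest pos >= 29 is 73 -> NA
Op 4: route key 59: smallest pos >= 59 is 73 -> NA
Op 5: route key 35: smallest pos >= 35 is 73 -> NA
Op 6: route key 15: smallest pos >= 15 is 73 -> NA
Op 7: route key 21: smallest pos >= 21 is 73 -> NA
Op 8: route key 81: none >= 81, wrap to smallest pos 73 -> NA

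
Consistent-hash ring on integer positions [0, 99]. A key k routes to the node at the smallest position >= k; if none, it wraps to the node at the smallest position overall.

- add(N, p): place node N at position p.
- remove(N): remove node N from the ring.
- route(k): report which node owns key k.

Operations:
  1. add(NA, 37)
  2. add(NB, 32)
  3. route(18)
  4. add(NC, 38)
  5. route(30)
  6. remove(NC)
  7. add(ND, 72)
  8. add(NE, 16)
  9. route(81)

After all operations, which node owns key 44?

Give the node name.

Op 1: add NA@37 -> ring=[37:NA]
Op 2: add NB@32 -> ring=[32:NB,37:NA]
Op 3: route key 18: smallest pos >= 18 is 32 -> NB
Op 4: add NC@38 -> ring=[32:NB,37:NA,38:NC]
Op 5: route key 30: smallest pos >= 30 is 32 -> NB
Op 6: remove NC -> ring=[32:NB,37:NA]
Op 7: add ND@72 -> ring=[32:NB,37:NA,72:ND]
Op 8: add NE@16 -> ring=[16:NE,32:NB,37:NA,72:ND]
Op 9: route key 81: none >= 81, wrap to smallest pos 16 -> NE
Final route key 44: smallest pos >= 44 is 72 -> ND

Answer: ND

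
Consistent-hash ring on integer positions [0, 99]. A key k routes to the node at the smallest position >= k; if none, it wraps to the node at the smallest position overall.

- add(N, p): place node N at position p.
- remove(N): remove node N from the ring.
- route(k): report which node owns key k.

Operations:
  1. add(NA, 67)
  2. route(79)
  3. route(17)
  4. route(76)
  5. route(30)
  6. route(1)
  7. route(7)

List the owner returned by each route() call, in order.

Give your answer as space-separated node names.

Answer: NA NA NA NA NA NA

Derivation:
Op 1: add NA@67 -> ring=[67:NA]
Op 2: route key 79: none >= 79, wrap to smallest pos 67 -> NA
Op 3: route key 17: smallest pos >= 17 is 67 -> NA
Op 4: route key 76: none >= 76, wrap to smallest pos 67 -> NA
Op 5: route key 30: smallest pos >= 30 is 67 -> NA
Op 6: route key 1: smallest pos >= 1 is 67 -> NA
Op 7: route key 7: smallest pos >= 7 is 67 -> NA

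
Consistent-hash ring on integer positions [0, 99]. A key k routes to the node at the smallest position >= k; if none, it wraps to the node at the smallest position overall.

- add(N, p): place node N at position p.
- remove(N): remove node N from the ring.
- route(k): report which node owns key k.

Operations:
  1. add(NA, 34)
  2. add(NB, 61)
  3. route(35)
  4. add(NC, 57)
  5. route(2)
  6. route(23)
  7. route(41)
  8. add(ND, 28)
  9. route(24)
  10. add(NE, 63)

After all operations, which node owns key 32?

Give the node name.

Op 1: add NA@34 -> ring=[34:NA]
Op 2: add NB@61 -> ring=[34:NA,61:NB]
Op 3: route key 35: smallest pos >= 35 is 61 -> NB
Op 4: add NC@57 -> ring=[34:NA,57:NC,61:NB]
Op 5: route key 2: smallest pos >= 2 is 34 -> NA
Op 6: route key 23: smallest pos >= 23 is 34 -> NA
Op 7: route key 41: smallest pos >= 41 is 57 -> NC
Op 8: add ND@28 -> ring=[28:ND,34:NA,57:NC,61:NB]
Op 9: route key 24: smallest pos >= 24 is 28 -> ND
Op 10: add NE@63 -> ring=[28:ND,34:NA,57:NC,61:NB,63:NE]
Final route key 32: smallest pos >= 32 is 34 -> NA

Answer: NA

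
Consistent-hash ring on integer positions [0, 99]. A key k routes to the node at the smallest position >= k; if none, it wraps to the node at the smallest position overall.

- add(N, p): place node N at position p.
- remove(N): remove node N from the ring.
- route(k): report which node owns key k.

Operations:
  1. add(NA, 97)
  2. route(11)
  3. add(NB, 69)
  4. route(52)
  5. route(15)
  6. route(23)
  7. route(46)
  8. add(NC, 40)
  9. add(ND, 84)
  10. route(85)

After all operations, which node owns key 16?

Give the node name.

Op 1: add NA@97 -> ring=[97:NA]
Op 2: route key 11: smallest pos >= 11 is 97 -> NA
Op 3: add NB@69 -> ring=[69:NB,97:NA]
Op 4: route key 52: smallest pos >= 52 is 69 -> NB
Op 5: route key 15: smallest pos >= 15 is 69 -> NB
Op 6: route key 23: smallest pos >= 23 is 69 -> NB
Op 7: route key 46: smallest pos >= 46 is 69 -> NB
Op 8: add NC@40 -> ring=[40:NC,69:NB,97:NA]
Op 9: add ND@84 -> ring=[40:NC,69:NB,84:ND,97:NA]
Op 10: route key 85: smallest pos >= 85 is 97 -> NA
Final route key 16: smallest pos >= 16 is 40 -> NC

Answer: NC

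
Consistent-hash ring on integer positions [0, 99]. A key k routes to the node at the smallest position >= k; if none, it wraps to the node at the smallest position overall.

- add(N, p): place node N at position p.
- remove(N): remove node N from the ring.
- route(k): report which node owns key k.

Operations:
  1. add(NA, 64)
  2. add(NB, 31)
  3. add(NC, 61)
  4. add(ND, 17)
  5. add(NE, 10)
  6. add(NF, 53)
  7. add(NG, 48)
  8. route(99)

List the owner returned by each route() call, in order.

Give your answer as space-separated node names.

Answer: NE

Derivation:
Op 1: add NA@64 -> ring=[64:NA]
Op 2: add NB@31 -> ring=[31:NB,64:NA]
Op 3: add NC@61 -> ring=[31:NB,61:NC,64:NA]
Op 4: add ND@17 -> ring=[17:ND,31:NB,61:NC,64:NA]
Op 5: add NE@10 -> ring=[10:NE,17:ND,31:NB,61:NC,64:NA]
Op 6: add NF@53 -> ring=[10:NE,17:ND,31:NB,53:NF,61:NC,64:NA]
Op 7: add NG@48 -> ring=[10:NE,17:ND,31:NB,48:NG,53:NF,61:NC,64:NA]
Op 8: route key 99: none >= 99, wrap to smallest pos 10 -> NE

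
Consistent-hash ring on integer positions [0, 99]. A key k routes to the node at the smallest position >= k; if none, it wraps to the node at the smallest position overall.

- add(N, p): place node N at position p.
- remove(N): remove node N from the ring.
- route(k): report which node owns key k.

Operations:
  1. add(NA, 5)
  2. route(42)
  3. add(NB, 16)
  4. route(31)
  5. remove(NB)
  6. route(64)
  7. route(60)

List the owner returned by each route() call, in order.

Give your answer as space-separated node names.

Answer: NA NA NA NA

Derivation:
Op 1: add NA@5 -> ring=[5:NA]
Op 2: route key 42: none >= 42, wrap to smallest pos 5 -> NA
Op 3: add NB@16 -> ring=[5:NA,16:NB]
Op 4: route key 31: none >= 31, wrap to smallest pos 5 -> NA
Op 5: remove NB -> ring=[5:NA]
Op 6: route key 64: none >= 64, wrap to smallest pos 5 -> NA
Op 7: route key 60: none >= 60, wrap to smallest pos 5 -> NA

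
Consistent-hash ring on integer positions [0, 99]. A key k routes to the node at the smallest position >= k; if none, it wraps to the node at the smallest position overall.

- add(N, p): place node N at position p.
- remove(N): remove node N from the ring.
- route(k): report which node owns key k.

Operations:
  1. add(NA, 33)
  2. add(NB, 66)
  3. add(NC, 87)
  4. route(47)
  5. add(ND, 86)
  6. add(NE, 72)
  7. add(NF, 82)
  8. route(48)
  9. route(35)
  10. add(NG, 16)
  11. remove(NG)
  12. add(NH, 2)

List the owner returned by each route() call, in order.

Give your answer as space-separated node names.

Answer: NB NB NB

Derivation:
Op 1: add NA@33 -> ring=[33:NA]
Op 2: add NB@66 -> ring=[33:NA,66:NB]
Op 3: add NC@87 -> ring=[33:NA,66:NB,87:NC]
Op 4: route key 47: smallest pos >= 47 is 66 -> NB
Op 5: add ND@86 -> ring=[33:NA,66:NB,86:ND,87:NC]
Op 6: add NE@72 -> ring=[33:NA,66:NB,72:NE,86:ND,87:NC]
Op 7: add NF@82 -> ring=[33:NA,66:NB,72:NE,82:NF,86:ND,87:NC]
Op 8: route key 48: smallest pos >= 48 is 66 -> NB
Op 9: route key 35: smallest pos >= 35 is 66 -> NB
Op 10: add NG@16 -> ring=[16:NG,33:NA,66:NB,72:NE,82:NF,86:ND,87:NC]
Op 11: remove NG -> ring=[33:NA,66:NB,72:NE,82:NF,86:ND,87:NC]
Op 12: add NH@2 -> ring=[2:NH,33:NA,66:NB,72:NE,82:NF,86:ND,87:NC]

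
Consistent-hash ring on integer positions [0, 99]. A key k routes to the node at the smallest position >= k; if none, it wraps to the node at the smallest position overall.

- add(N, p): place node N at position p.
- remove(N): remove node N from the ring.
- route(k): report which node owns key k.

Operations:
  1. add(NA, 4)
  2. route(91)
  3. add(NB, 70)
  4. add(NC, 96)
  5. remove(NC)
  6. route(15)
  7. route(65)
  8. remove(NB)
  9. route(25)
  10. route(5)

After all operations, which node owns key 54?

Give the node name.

Op 1: add NA@4 -> ring=[4:NA]
Op 2: route key 91: none >= 91, wrap to smallest pos 4 -> NA
Op 3: add NB@70 -> ring=[4:NA,70:NB]
Op 4: add NC@96 -> ring=[4:NA,70:NB,96:NC]
Op 5: remove NC -> ring=[4:NA,70:NB]
Op 6: route key 15: smallest pos >= 15 is 70 -> NB
Op 7: route key 65: smallest pos >= 65 is 70 -> NB
Op 8: remove NB -> ring=[4:NA]
Op 9: route key 25: none >= 25, wrap to smallest pos 4 -> NA
Op 10: route key 5: none >= 5, wrap to smallest pos 4 -> NA
Final route key 54: none >= 54, wrap to smallest pos 4 -> NA

Answer: NA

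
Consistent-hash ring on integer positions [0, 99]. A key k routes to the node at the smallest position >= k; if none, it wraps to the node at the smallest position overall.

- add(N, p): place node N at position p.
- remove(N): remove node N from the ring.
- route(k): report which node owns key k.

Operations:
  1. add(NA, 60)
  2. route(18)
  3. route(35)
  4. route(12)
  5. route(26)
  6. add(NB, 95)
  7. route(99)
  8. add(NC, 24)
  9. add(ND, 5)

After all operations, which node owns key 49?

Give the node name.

Op 1: add NA@60 -> ring=[60:NA]
Op 2: route key 18: smallest pos >= 18 is 60 -> NA
Op 3: route key 35: smallest pos >= 35 is 60 -> NA
Op 4: route key 12: smallest pos >= 12 is 60 -> NA
Op 5: route key 26: smallest pos >= 26 is 60 -> NA
Op 6: add NB@95 -> ring=[60:NA,95:NB]
Op 7: route key 99: none >= 99, wrap to smallest pos 60 -> NA
Op 8: add NC@24 -> ring=[24:NC,60:NA,95:NB]
Op 9: add ND@5 -> ring=[5:ND,24:NC,60:NA,95:NB]
Final route key 49: smallest pos >= 49 is 60 -> NA

Answer: NA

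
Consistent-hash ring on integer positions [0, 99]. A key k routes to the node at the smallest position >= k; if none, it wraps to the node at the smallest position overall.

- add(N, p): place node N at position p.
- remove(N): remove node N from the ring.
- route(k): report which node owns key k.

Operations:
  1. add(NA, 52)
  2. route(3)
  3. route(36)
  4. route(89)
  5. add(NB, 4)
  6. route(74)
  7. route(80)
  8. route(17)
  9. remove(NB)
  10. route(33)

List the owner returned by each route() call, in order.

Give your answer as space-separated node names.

Op 1: add NA@52 -> ring=[52:NA]
Op 2: route key 3: smallest pos >= 3 is 52 -> NA
Op 3: route key 36: smallest pos >= 36 is 52 -> NA
Op 4: route key 89: none >= 89, wrap to smallest pos 52 -> NA
Op 5: add NB@4 -> ring=[4:NB,52:NA]
Op 6: route key 74: none >= 74, wrap to smallest pos 4 -> NB
Op 7: route key 80: none >= 80, wrap to smallest pos 4 -> NB
Op 8: route key 17: smallest pos >= 17 is 52 -> NA
Op 9: remove NB -> ring=[52:NA]
Op 10: route key 33: smallest pos >= 33 is 52 -> NA

Answer: NA NA NA NB NB NA NA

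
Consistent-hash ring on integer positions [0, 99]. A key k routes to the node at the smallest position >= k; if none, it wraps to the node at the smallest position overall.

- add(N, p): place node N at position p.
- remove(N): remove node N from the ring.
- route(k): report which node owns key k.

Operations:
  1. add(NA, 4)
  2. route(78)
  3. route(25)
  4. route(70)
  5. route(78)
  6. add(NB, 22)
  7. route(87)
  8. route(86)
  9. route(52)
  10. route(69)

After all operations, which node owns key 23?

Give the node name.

Op 1: add NA@4 -> ring=[4:NA]
Op 2: route key 78: none >= 78, wrap to smallest pos 4 -> NA
Op 3: route key 25: none >= 25, wrap to smallest pos 4 -> NA
Op 4: route key 70: none >= 70, wrap to smallest pos 4 -> NA
Op 5: route key 78: none >= 78, wrap to smallest pos 4 -> NA
Op 6: add NB@22 -> ring=[4:NA,22:NB]
Op 7: route key 87: none >= 87, wrap to smallest pos 4 -> NA
Op 8: route key 86: none >= 86, wrap to smallest pos 4 -> NA
Op 9: route key 52: none >= 52, wrap to smallest pos 4 -> NA
Op 10: route key 69: none >= 69, wrap to smallest pos 4 -> NA
Final route key 23: none >= 23, wrap to smallest pos 4 -> NA

Answer: NA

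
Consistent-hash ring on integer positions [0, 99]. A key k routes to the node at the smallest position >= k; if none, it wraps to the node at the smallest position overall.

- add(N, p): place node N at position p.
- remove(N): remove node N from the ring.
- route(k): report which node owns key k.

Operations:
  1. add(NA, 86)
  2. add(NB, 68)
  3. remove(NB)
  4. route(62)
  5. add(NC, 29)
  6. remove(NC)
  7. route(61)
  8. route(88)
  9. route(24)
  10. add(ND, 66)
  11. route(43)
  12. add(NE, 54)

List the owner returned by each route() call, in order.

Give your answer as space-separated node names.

Answer: NA NA NA NA ND

Derivation:
Op 1: add NA@86 -> ring=[86:NA]
Op 2: add NB@68 -> ring=[68:NB,86:NA]
Op 3: remove NB -> ring=[86:NA]
Op 4: route key 62: smallest pos >= 62 is 86 -> NA
Op 5: add NC@29 -> ring=[29:NC,86:NA]
Op 6: remove NC -> ring=[86:NA]
Op 7: route key 61: smallest pos >= 61 is 86 -> NA
Op 8: route key 88: none >= 88, wrap to smallest pos 86 -> NA
Op 9: route key 24: smallest pos >= 24 is 86 -> NA
Op 10: add ND@66 -> ring=[66:ND,86:NA]
Op 11: route key 43: smallest pos >= 43 is 66 -> ND
Op 12: add NE@54 -> ring=[54:NE,66:ND,86:NA]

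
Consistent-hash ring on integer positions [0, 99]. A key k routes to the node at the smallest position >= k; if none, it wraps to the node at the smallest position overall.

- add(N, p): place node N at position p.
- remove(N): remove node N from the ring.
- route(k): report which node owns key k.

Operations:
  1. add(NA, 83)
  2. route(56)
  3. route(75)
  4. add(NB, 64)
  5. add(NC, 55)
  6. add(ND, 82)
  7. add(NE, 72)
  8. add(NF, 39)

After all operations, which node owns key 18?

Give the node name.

Answer: NF

Derivation:
Op 1: add NA@83 -> ring=[83:NA]
Op 2: route key 56: smallest pos >= 56 is 83 -> NA
Op 3: route key 75: smallest pos >= 75 is 83 -> NA
Op 4: add NB@64 -> ring=[64:NB,83:NA]
Op 5: add NC@55 -> ring=[55:NC,64:NB,83:NA]
Op 6: add ND@82 -> ring=[55:NC,64:NB,82:ND,83:NA]
Op 7: add NE@72 -> ring=[55:NC,64:NB,72:NE,82:ND,83:NA]
Op 8: add NF@39 -> ring=[39:NF,55:NC,64:NB,72:NE,82:ND,83:NA]
Final route key 18: smallest pos >= 18 is 39 -> NF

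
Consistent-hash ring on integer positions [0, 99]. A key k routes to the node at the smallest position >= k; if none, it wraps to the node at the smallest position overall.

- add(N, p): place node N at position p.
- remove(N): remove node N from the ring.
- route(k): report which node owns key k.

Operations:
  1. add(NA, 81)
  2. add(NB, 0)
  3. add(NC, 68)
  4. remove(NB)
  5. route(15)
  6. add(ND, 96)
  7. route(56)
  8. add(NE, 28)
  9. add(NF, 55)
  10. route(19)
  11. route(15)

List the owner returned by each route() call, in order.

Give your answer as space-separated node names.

Op 1: add NA@81 -> ring=[81:NA]
Op 2: add NB@0 -> ring=[0:NB,81:NA]
Op 3: add NC@68 -> ring=[0:NB,68:NC,81:NA]
Op 4: remove NB -> ring=[68:NC,81:NA]
Op 5: route key 15: smallest pos >= 15 is 68 -> NC
Op 6: add ND@96 -> ring=[68:NC,81:NA,96:ND]
Op 7: route key 56: smallest pos >= 56 is 68 -> NC
Op 8: add NE@28 -> ring=[28:NE,68:NC,81:NA,96:ND]
Op 9: add NF@55 -> ring=[28:NE,55:NF,68:NC,81:NA,96:ND]
Op 10: route key 19: smallest pos >= 19 is 28 -> NE
Op 11: route key 15: smallest pos >= 15 is 28 -> NE

Answer: NC NC NE NE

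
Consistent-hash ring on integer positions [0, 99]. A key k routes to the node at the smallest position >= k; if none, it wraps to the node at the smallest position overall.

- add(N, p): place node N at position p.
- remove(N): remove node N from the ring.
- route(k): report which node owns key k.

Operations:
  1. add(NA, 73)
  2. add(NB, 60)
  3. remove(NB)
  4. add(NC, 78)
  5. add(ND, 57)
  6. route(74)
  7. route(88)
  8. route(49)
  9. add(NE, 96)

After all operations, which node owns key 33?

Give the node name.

Op 1: add NA@73 -> ring=[73:NA]
Op 2: add NB@60 -> ring=[60:NB,73:NA]
Op 3: remove NB -> ring=[73:NA]
Op 4: add NC@78 -> ring=[73:NA,78:NC]
Op 5: add ND@57 -> ring=[57:ND,73:NA,78:NC]
Op 6: route key 74: smallest pos >= 74 is 78 -> NC
Op 7: route key 88: none >= 88, wrap to smallest pos 57 -> ND
Op 8: route key 49: smallest pos >= 49 is 57 -> ND
Op 9: add NE@96 -> ring=[57:ND,73:NA,78:NC,96:NE]
Final route key 33: smallest pos >= 33 is 57 -> ND

Answer: ND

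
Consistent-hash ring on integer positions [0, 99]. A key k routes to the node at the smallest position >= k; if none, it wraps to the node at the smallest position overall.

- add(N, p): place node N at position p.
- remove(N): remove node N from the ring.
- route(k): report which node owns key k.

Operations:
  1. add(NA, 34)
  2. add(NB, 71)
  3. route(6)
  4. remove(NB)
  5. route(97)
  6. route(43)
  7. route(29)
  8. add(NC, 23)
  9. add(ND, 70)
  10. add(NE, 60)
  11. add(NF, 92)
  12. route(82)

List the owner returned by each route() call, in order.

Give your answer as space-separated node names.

Answer: NA NA NA NA NF

Derivation:
Op 1: add NA@34 -> ring=[34:NA]
Op 2: add NB@71 -> ring=[34:NA,71:NB]
Op 3: route key 6: smallest pos >= 6 is 34 -> NA
Op 4: remove NB -> ring=[34:NA]
Op 5: route key 97: none >= 97, wrap to smallest pos 34 -> NA
Op 6: route key 43: none >= 43, wrap to smallest pos 34 -> NA
Op 7: route key 29: smallest pos >= 29 is 34 -> NA
Op 8: add NC@23 -> ring=[23:NC,34:NA]
Op 9: add ND@70 -> ring=[23:NC,34:NA,70:ND]
Op 10: add NE@60 -> ring=[23:NC,34:NA,60:NE,70:ND]
Op 11: add NF@92 -> ring=[23:NC,34:NA,60:NE,70:ND,92:NF]
Op 12: route key 82: smallest pos >= 82 is 92 -> NF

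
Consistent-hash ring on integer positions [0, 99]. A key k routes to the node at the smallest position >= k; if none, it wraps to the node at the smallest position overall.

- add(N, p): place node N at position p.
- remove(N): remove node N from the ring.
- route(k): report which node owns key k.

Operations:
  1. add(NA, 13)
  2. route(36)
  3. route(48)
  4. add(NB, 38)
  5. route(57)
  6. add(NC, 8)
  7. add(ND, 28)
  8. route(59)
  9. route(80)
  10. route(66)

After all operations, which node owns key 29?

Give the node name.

Op 1: add NA@13 -> ring=[13:NA]
Op 2: route key 36: none >= 36, wrap to smallest pos 13 -> NA
Op 3: route key 48: none >= 48, wrap to smallest pos 13 -> NA
Op 4: add NB@38 -> ring=[13:NA,38:NB]
Op 5: route key 57: none >= 57, wrap to smallest pos 13 -> NA
Op 6: add NC@8 -> ring=[8:NC,13:NA,38:NB]
Op 7: add ND@28 -> ring=[8:NC,13:NA,28:ND,38:NB]
Op 8: route key 59: none >= 59, wrap to smallest pos 8 -> NC
Op 9: route key 80: none >= 80, wrap to smallest pos 8 -> NC
Op 10: route key 66: none >= 66, wrap to smallest pos 8 -> NC
Final route key 29: smallest pos >= 29 is 38 -> NB

Answer: NB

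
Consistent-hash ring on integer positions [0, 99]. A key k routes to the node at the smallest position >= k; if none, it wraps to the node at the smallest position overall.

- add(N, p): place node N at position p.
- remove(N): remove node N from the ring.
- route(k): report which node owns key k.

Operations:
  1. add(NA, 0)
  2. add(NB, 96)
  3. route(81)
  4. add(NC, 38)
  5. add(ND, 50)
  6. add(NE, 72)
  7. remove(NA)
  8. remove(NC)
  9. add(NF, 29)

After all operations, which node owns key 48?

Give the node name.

Answer: ND

Derivation:
Op 1: add NA@0 -> ring=[0:NA]
Op 2: add NB@96 -> ring=[0:NA,96:NB]
Op 3: route key 81: smallest pos >= 81 is 96 -> NB
Op 4: add NC@38 -> ring=[0:NA,38:NC,96:NB]
Op 5: add ND@50 -> ring=[0:NA,38:NC,50:ND,96:NB]
Op 6: add NE@72 -> ring=[0:NA,38:NC,50:ND,72:NE,96:NB]
Op 7: remove NA -> ring=[38:NC,50:ND,72:NE,96:NB]
Op 8: remove NC -> ring=[50:ND,72:NE,96:NB]
Op 9: add NF@29 -> ring=[29:NF,50:ND,72:NE,96:NB]
Final route key 48: smallest pos >= 48 is 50 -> ND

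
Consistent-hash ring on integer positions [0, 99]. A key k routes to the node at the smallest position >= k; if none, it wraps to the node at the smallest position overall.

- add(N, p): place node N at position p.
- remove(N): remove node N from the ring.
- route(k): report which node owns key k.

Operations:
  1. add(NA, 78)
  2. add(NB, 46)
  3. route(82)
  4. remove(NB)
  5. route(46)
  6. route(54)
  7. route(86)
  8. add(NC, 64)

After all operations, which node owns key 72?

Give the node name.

Answer: NA

Derivation:
Op 1: add NA@78 -> ring=[78:NA]
Op 2: add NB@46 -> ring=[46:NB,78:NA]
Op 3: route key 82: none >= 82, wrap to smallest pos 46 -> NB
Op 4: remove NB -> ring=[78:NA]
Op 5: route key 46: smallest pos >= 46 is 78 -> NA
Op 6: route key 54: smallest pos >= 54 is 78 -> NA
Op 7: route key 86: none >= 86, wrap to smallest pos 78 -> NA
Op 8: add NC@64 -> ring=[64:NC,78:NA]
Final route key 72: smallest pos >= 72 is 78 -> NA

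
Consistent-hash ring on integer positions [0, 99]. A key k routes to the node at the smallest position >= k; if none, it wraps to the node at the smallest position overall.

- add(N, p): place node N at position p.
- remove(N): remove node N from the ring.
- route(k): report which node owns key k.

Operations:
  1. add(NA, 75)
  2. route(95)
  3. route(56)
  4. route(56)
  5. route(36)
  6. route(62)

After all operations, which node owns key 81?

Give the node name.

Op 1: add NA@75 -> ring=[75:NA]
Op 2: route key 95: none >= 95, wrap to smallest pos 75 -> NA
Op 3: route key 56: smallest pos >= 56 is 75 -> NA
Op 4: route key 56: smallest pos >= 56 is 75 -> NA
Op 5: route key 36: smallest pos >= 36 is 75 -> NA
Op 6: route key 62: smallest pos >= 62 is 75 -> NA
Final route key 81: none >= 81, wrap to smallest pos 75 -> NA

Answer: NA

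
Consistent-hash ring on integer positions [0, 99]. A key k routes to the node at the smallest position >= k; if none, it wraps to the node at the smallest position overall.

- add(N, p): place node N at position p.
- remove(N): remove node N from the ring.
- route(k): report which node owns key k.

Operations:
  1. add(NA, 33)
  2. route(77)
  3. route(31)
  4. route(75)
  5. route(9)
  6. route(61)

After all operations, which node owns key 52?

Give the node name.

Op 1: add NA@33 -> ring=[33:NA]
Op 2: route key 77: none >= 77, wrap to smallest pos 33 -> NA
Op 3: route key 31: smallest pos >= 31 is 33 -> NA
Op 4: route key 75: none >= 75, wrap to smallest pos 33 -> NA
Op 5: route key 9: smallest pos >= 9 is 33 -> NA
Op 6: route key 61: none >= 61, wrap to smallest pos 33 -> NA
Final route key 52: none >= 52, wrap to smallest pos 33 -> NA

Answer: NA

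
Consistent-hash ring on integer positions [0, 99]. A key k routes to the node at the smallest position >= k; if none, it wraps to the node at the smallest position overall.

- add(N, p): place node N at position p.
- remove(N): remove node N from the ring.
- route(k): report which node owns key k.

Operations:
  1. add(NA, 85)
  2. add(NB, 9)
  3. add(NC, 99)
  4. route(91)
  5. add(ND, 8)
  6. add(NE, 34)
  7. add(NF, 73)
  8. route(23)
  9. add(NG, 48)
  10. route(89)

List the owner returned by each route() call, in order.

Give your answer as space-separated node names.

Op 1: add NA@85 -> ring=[85:NA]
Op 2: add NB@9 -> ring=[9:NB,85:NA]
Op 3: add NC@99 -> ring=[9:NB,85:NA,99:NC]
Op 4: route key 91: smallest pos >= 91 is 99 -> NC
Op 5: add ND@8 -> ring=[8:ND,9:NB,85:NA,99:NC]
Op 6: add NE@34 -> ring=[8:ND,9:NB,34:NE,85:NA,99:NC]
Op 7: add NF@73 -> ring=[8:ND,9:NB,34:NE,73:NF,85:NA,99:NC]
Op 8: route key 23: smallest pos >= 23 is 34 -> NE
Op 9: add NG@48 -> ring=[8:ND,9:NB,34:NE,48:NG,73:NF,85:NA,99:NC]
Op 10: route key 89: smallest pos >= 89 is 99 -> NC

Answer: NC NE NC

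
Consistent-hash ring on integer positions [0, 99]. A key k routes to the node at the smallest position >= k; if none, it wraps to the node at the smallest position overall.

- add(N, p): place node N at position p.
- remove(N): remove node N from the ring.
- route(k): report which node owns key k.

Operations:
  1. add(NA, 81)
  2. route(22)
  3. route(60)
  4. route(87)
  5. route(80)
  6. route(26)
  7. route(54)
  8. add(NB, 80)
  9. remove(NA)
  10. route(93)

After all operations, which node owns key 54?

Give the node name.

Op 1: add NA@81 -> ring=[81:NA]
Op 2: route key 22: smallest pos >= 22 is 81 -> NA
Op 3: route key 60: smallest pos >= 60 is 81 -> NA
Op 4: route key 87: none >= 87, wrap to smallest pos 81 -> NA
Op 5: route key 80: smallest pos >= 80 is 81 -> NA
Op 6: route key 26: smallest pos >= 26 is 81 -> NA
Op 7: route key 54: smallest pos >= 54 is 81 -> NA
Op 8: add NB@80 -> ring=[80:NB,81:NA]
Op 9: remove NA -> ring=[80:NB]
Op 10: route key 93: none >= 93, wrap to smallest pos 80 -> NB
Final route key 54: smallest pos >= 54 is 80 -> NB

Answer: NB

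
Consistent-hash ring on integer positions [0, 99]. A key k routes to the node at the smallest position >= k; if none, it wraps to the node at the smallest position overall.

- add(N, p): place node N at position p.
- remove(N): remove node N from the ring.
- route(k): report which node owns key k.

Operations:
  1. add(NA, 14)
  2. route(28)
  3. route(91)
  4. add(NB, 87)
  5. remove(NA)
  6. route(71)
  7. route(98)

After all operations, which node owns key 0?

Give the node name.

Answer: NB

Derivation:
Op 1: add NA@14 -> ring=[14:NA]
Op 2: route key 28: none >= 28, wrap to smallest pos 14 -> NA
Op 3: route key 91: none >= 91, wrap to smallest pos 14 -> NA
Op 4: add NB@87 -> ring=[14:NA,87:NB]
Op 5: remove NA -> ring=[87:NB]
Op 6: route key 71: smallest pos >= 71 is 87 -> NB
Op 7: route key 98: none >= 98, wrap to smallest pos 87 -> NB
Final route key 0: smallest pos >= 0 is 87 -> NB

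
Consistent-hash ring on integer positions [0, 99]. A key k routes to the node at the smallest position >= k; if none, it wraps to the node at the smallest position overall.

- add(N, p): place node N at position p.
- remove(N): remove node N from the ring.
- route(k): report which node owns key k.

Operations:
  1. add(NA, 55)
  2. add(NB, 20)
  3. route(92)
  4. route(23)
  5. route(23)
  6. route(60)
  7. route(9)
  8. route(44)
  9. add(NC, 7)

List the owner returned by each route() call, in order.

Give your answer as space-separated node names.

Answer: NB NA NA NB NB NA

Derivation:
Op 1: add NA@55 -> ring=[55:NA]
Op 2: add NB@20 -> ring=[20:NB,55:NA]
Op 3: route key 92: none >= 92, wrap to smallest pos 20 -> NB
Op 4: route key 23: smallest pos >= 23 is 55 -> NA
Op 5: route key 23: smallest pos >= 23 is 55 -> NA
Op 6: route key 60: none >= 60, wrap to smallest pos 20 -> NB
Op 7: route key 9: smallest pos >= 9 is 20 -> NB
Op 8: route key 44: smallest pos >= 44 is 55 -> NA
Op 9: add NC@7 -> ring=[7:NC,20:NB,55:NA]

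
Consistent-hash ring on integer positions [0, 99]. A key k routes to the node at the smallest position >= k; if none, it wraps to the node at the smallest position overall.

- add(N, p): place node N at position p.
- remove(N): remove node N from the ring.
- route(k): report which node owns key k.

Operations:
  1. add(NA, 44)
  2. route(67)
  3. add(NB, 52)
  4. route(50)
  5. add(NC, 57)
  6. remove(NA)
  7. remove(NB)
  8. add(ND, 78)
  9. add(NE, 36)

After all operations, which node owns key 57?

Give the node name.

Answer: NC

Derivation:
Op 1: add NA@44 -> ring=[44:NA]
Op 2: route key 67: none >= 67, wrap to smallest pos 44 -> NA
Op 3: add NB@52 -> ring=[44:NA,52:NB]
Op 4: route key 50: smallest pos >= 50 is 52 -> NB
Op 5: add NC@57 -> ring=[44:NA,52:NB,57:NC]
Op 6: remove NA -> ring=[52:NB,57:NC]
Op 7: remove NB -> ring=[57:NC]
Op 8: add ND@78 -> ring=[57:NC,78:ND]
Op 9: add NE@36 -> ring=[36:NE,57:NC,78:ND]
Final route key 57: smallest pos >= 57 is 57 -> NC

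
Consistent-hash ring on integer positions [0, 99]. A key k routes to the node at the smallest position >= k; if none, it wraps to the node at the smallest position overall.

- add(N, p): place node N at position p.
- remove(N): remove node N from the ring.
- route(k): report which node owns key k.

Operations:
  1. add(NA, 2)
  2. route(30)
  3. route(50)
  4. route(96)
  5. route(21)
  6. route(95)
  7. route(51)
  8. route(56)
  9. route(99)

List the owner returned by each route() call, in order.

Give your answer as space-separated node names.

Answer: NA NA NA NA NA NA NA NA

Derivation:
Op 1: add NA@2 -> ring=[2:NA]
Op 2: route key 30: none >= 30, wrap to smallest pos 2 -> NA
Op 3: route key 50: none >= 50, wrap to smallest pos 2 -> NA
Op 4: route key 96: none >= 96, wrap to smallest pos 2 -> NA
Op 5: route key 21: none >= 21, wrap to smallest pos 2 -> NA
Op 6: route key 95: none >= 95, wrap to smallest pos 2 -> NA
Op 7: route key 51: none >= 51, wrap to smallest pos 2 -> NA
Op 8: route key 56: none >= 56, wrap to smallest pos 2 -> NA
Op 9: route key 99: none >= 99, wrap to smallest pos 2 -> NA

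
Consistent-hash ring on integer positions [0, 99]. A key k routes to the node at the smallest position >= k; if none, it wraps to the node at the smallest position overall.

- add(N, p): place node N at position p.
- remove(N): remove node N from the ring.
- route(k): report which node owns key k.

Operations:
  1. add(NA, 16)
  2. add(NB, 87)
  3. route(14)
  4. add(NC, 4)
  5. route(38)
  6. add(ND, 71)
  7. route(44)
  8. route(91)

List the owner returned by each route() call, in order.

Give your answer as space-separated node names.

Answer: NA NB ND NC

Derivation:
Op 1: add NA@16 -> ring=[16:NA]
Op 2: add NB@87 -> ring=[16:NA,87:NB]
Op 3: route key 14: smallest pos >= 14 is 16 -> NA
Op 4: add NC@4 -> ring=[4:NC,16:NA,87:NB]
Op 5: route key 38: smallest pos >= 38 is 87 -> NB
Op 6: add ND@71 -> ring=[4:NC,16:NA,71:ND,87:NB]
Op 7: route key 44: smallest pos >= 44 is 71 -> ND
Op 8: route key 91: none >= 91, wrap to smallest pos 4 -> NC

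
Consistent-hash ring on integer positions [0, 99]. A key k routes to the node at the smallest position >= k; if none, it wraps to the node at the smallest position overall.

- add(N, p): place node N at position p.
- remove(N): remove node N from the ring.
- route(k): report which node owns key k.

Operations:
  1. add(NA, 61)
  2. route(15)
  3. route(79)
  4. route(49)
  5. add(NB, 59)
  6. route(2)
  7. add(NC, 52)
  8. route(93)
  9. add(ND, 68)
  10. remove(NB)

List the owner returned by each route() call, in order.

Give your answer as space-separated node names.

Answer: NA NA NA NB NC

Derivation:
Op 1: add NA@61 -> ring=[61:NA]
Op 2: route key 15: smallest pos >= 15 is 61 -> NA
Op 3: route key 79: none >= 79, wrap to smallest pos 61 -> NA
Op 4: route key 49: smallest pos >= 49 is 61 -> NA
Op 5: add NB@59 -> ring=[59:NB,61:NA]
Op 6: route key 2: smallest pos >= 2 is 59 -> NB
Op 7: add NC@52 -> ring=[52:NC,59:NB,61:NA]
Op 8: route key 93: none >= 93, wrap to smallest pos 52 -> NC
Op 9: add ND@68 -> ring=[52:NC,59:NB,61:NA,68:ND]
Op 10: remove NB -> ring=[52:NC,61:NA,68:ND]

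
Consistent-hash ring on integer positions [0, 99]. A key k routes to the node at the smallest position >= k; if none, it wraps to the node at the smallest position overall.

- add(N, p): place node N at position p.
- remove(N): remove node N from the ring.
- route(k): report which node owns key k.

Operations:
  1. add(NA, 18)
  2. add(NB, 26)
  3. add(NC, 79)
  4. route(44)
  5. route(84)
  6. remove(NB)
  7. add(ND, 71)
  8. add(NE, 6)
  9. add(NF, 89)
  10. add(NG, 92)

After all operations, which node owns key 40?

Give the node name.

Answer: ND

Derivation:
Op 1: add NA@18 -> ring=[18:NA]
Op 2: add NB@26 -> ring=[18:NA,26:NB]
Op 3: add NC@79 -> ring=[18:NA,26:NB,79:NC]
Op 4: route key 44: smallest pos >= 44 is 79 -> NC
Op 5: route key 84: none >= 84, wrap to smallest pos 18 -> NA
Op 6: remove NB -> ring=[18:NA,79:NC]
Op 7: add ND@71 -> ring=[18:NA,71:ND,79:NC]
Op 8: add NE@6 -> ring=[6:NE,18:NA,71:ND,79:NC]
Op 9: add NF@89 -> ring=[6:NE,18:NA,71:ND,79:NC,89:NF]
Op 10: add NG@92 -> ring=[6:NE,18:NA,71:ND,79:NC,89:NF,92:NG]
Final route key 40: smallest pos >= 40 is 71 -> ND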